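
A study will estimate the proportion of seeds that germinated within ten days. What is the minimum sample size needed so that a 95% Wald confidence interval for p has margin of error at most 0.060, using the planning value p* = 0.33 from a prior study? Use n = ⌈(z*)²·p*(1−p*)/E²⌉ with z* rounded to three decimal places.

n = 236

The 95% critical value is z* = 1.960.
p*(1−p*) = 0.33·0.67 = 0.2211.
Required n before rounding: 3.841600 × 0.2211 / 0.060² = 235.938.
Rounding up, n = 236.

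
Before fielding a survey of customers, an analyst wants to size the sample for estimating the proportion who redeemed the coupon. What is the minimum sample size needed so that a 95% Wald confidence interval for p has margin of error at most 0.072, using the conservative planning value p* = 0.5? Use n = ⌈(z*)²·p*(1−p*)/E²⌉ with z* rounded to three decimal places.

z* = 1.960 at the 95% level.
p*(1−p*) = 0.50·0.50 = 0.2500.
(z*)²·p*(1−p*)/E² = 3.841600·0.2500/0.005184 = 185.262.
⌈185.262⌉ = 186.

n = 186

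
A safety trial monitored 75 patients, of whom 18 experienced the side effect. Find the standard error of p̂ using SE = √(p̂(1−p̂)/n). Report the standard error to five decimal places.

SE = 0.04932

p̂ = 18/75 = 0.24000.
p̂(1−p̂) = 0.182400.
SE = √(0.182400/75) = √0.002432000 = 0.04932.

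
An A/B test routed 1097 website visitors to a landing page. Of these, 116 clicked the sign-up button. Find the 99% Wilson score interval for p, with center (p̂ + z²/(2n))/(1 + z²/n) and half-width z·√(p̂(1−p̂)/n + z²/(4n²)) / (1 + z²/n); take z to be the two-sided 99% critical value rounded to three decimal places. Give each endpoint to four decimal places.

(0.0842, 0.1321)

p̂ = 116/1097 = 0.10574; z = 2.576, so z² = 6.635776.
Denominator 1 + z²/n = 1 + 6.635776/1097 = 1.006049.
Center = (0.10574 + 0.003025)/1.006049 = 0.10811.
Radicand: p̂(1−p̂)/n + z²/(4n²) = 0.000086200 + 0.000001379 = 0.000087579.
Half-width = z·√(radicand)/denom = 2.576·0.009358/1.006049 = 0.02396.
So the interval runs from 0.0842 to 0.1321.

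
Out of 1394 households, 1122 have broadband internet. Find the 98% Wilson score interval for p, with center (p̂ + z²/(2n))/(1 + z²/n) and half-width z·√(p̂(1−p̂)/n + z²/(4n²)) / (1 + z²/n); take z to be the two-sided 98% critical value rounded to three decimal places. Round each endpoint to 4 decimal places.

(0.7790, 0.8284)

p̂ = 1122/1394 = 0.80488; z = 2.326, so z² = 5.410276.
Denominator 1 + z²/n = 1 + 5.410276/1394 = 1.003881.
Adjusted center: (0.80488 + z²/(2n))/1.003881 = 0.80370.
Radicand: p̂(1−p̂)/n + z²/(4n²) = 0.000112661 + 0.000000696 = 0.000113357.
Half-width = z·√(radicand)/denom = 2.326·0.010647/1.003881 = 0.02467.
CI: 0.80370 ± 0.02467 = (0.7790, 0.8284).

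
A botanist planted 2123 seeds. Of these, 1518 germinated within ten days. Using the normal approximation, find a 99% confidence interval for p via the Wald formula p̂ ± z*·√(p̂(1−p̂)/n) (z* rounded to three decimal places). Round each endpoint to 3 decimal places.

The sample proportion is 1518/2123 = 0.71503.
Standard error of p̂: √(0.203764/2123) = √0.000095979 = 0.009797.
z* = 2.576 at the 99% level.
Margin of error: 2.576 × 0.009797 = 0.02524.
Interval: 0.71503 ± 0.02524 → (0.690, 0.740).

(0.690, 0.740)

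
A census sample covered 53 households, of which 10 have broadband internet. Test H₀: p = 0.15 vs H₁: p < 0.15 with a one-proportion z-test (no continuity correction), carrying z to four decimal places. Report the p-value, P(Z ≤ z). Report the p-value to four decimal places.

p-value = 0.7848

Sample proportion p̂ = 10/53 = 0.18868.
SE₀ = √(0.15·0.85/53) = 0.049048.
Test statistic (full precision, shown to 4 dp): z = (10/53 − 0.15)/SE₀ ≈ 0.7886.
p-value = P(Z ≤ z) with z = 0.7886 → 0.7848.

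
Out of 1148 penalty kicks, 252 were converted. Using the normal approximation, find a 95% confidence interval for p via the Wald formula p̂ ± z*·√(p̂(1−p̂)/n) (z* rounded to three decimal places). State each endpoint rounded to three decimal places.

(0.196, 0.243)

Sample proportion p̂ = 252/1148 = 0.21951.
SE = √(p̂(1−p̂)/n) = √(0.171327/1148) = 0.012216.
The 95% critical value is z* = 1.960.
Margin of error: 1.960 × 0.012216 = 0.02394.
So the interval runs from 0.196 to 0.243.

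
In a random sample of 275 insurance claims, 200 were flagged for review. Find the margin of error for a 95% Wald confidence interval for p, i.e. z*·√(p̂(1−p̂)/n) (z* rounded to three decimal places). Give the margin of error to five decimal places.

With x = 200 successes in n = 275, p̂ = 0.72727.
Standard error of p̂: √(0.198347/275) = √0.000721262 = 0.026856.
z* = 1.960 at the 95% level.
So ME = 0.05264.

ME = 0.05264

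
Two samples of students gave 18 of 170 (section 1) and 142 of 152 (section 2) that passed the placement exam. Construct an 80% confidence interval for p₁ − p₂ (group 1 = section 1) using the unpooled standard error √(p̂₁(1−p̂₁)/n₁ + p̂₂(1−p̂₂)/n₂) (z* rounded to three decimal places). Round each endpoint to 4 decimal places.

p̂₁ = 0.10588, p̂₂ = 0.93421, so the observed difference is -0.82833.
SE = √(0.000556890 + 0.000404350) = √0.000961240 = 0.031004.
z* = 1.282 at the 80% level. Margin = 1.282·0.031004 = 0.03975.
So the interval runs from -0.8681 to -0.7886.

(-0.8681, -0.7886)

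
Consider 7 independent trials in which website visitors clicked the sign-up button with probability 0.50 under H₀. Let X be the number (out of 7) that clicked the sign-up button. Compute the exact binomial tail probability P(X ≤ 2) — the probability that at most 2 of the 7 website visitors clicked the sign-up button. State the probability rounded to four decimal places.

P = 0.2266

X is binomial with n = 7 and p = 0.50.
P(X ≤ 2) = C(7,0)·0.50^0·0.50^7 + C(7,1)·0.50^1·0.50^6 + C(7,2)·0.50^2·0.50^5.
= 0.007812 + 0.054688 + 0.164062 = 0.2266.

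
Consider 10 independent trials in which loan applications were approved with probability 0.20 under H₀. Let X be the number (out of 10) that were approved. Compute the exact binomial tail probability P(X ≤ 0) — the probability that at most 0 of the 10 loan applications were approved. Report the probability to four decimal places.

X ~ Binomial(n=10, p=0.20).
P(X ≤ 0) = C(10,0)·0.20^0·0.80^10.
= 0.107374 = 0.1074.

P = 0.1074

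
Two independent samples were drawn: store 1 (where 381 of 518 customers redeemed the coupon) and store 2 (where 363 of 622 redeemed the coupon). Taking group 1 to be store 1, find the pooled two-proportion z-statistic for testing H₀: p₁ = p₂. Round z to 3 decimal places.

Sample proportions: p̂₁ = 381/518 = 0.73552 and p̂₂ = 363/622 = 0.58360.
Pooling: p̂ = 744/1140 = 0.65263.
SE = √[p̂(1−p̂)(1/n₁+1/n₂)] = √[0.65263·0.34737·(1/518+1/622)] ≈ 0.028322.
z = 0.15192/0.028322 = 5.364.

z = 5.364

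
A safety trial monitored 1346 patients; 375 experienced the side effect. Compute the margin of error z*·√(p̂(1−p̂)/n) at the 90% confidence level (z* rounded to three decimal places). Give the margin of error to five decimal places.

Sample proportion p̂ = 375/1346 = 0.27860.
Standard error of p̂: √(0.200983/1346) = √0.000149319 = 0.012220.
The 90% critical value is z* = 1.645.
So ME = 0.02010.

ME = 0.02010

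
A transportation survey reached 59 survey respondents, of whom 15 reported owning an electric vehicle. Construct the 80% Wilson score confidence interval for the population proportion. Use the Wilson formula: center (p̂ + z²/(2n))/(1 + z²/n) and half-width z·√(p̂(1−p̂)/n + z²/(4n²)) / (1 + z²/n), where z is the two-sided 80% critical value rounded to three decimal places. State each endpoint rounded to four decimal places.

(0.1889, 0.3329)

Here p̂ = 15/59 = 0.25424 and z = 1.282 (z² = 1.643524).
1 + z²/n = 1.027856.
Adjusted center: (0.25424 + z²/(2n))/1.027856 = 0.26090.
Radicand: p̂(1−p̂)/n + z²/(4n²) = 0.003213571 + 0.000118035 = 0.003331606.
Half-width = z·√(radicand)/denom = 1.282·0.057720/1.027856 = 0.07199.
Interval: 0.26090 ± 0.07199 → (0.1889, 0.3329).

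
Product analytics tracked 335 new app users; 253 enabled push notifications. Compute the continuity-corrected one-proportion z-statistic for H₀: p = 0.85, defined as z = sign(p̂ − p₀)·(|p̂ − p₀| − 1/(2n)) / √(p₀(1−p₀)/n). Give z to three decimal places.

z = -4.782

Sample proportion p̂ = 253/335 = 0.75522. p̂ − p₀ = -0.094776.
Continuity correction 1/(2n) = 1/670 = 0.001493.
Corrected numerator: |-0.094776| − 0.001493 = 0.093283.
Null standard error: √(0.85·0.15/335) = √0.000380597 = 0.019509.
z = (−)0.093283/0.019509 = -4.782.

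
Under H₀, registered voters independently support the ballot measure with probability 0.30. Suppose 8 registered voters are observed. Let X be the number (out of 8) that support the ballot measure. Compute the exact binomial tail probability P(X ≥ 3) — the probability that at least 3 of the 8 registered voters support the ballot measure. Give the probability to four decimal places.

X is binomial with n = 8 and p = 0.30.
P(X ≥ 3) = Σ_{j=3}^{8} C(8,j)·0.30^j·0.70^{8−j}.
= 0.254122 + 0.136137 + 0.046675 + 0.010002 + 0.001225 + 0.000066 = 0.4482.

P = 0.4482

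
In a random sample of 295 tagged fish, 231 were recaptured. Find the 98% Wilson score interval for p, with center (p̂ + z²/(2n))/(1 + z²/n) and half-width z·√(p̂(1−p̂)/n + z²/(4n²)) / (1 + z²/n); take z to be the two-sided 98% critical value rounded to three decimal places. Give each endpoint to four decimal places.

(0.7224, 0.8335)

Here p̂ = 231/295 = 0.78305 and z = 2.326 (z² = 5.410276).
1 + z²/n = 1.018340.
Center = (0.78305 + 0.009170)/1.018340 = 0.77795.
Radicand: p̂(1−p̂)/n + z²/(4n²) = 0.000575872 + 0.000015542 = 0.000591414.
Half-width = 2.326·√0.000591414/1.018340 = 0.05555.
So the interval runs from 0.7224 to 0.8335.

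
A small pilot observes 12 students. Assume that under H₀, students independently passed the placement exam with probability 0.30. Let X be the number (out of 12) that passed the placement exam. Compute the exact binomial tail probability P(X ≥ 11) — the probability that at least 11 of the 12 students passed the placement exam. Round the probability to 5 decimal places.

X is binomial with n = 12 and p = 0.30.
P(X ≥ 11) = C(12,11)·0.30^11·0.70^1 + C(12,12)·0.30^12·0.70^0.
= 0.000015 + 0.000001 = 0.00002.

P = 0.00002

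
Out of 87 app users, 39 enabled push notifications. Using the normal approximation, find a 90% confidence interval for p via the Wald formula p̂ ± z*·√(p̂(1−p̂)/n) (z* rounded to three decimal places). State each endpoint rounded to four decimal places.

p̂ = 39/87 = 0.44828.
Standard error of p̂: √(0.247325/87) = √0.002842812 = 0.053318.
For 90% confidence, z* = 1.645.
Margin = 1.645·0.053318 = 0.08771.
So the interval runs from 0.3606 to 0.5360.

(0.3606, 0.5360)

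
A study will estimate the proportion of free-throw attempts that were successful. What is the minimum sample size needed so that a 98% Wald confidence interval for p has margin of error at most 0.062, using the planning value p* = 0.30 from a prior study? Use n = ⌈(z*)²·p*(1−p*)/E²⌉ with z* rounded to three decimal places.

n = 296

The 98% critical value is z* = 2.326.
p*(1−p*) = 0.30·0.70 = 0.2100.
(z*)²·p*(1−p*)/E² = 5.410276·0.2100/0.003844 = 295.567.
⌈295.567⌉ = 296.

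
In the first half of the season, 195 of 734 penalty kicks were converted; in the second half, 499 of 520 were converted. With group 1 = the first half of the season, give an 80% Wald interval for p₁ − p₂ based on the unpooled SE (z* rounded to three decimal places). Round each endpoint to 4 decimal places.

(-0.7176, -0.6703)

p̂₁ = 195/734 = 0.26567, p̂₂ = 499/520 = 0.95962; p̂₁ − p̂₂ = -0.69395.
Unpooled SE = √(p̂₁(1−p̂₁)/n₁ + p̂₂(1−p̂₂)/n₂) = √(0.000265788 + 0.000074526) = 0.018448.
For 80% confidence, z* = 1.282. Margin of error = 0.02365.
So the interval runs from -0.7176 to -0.6703.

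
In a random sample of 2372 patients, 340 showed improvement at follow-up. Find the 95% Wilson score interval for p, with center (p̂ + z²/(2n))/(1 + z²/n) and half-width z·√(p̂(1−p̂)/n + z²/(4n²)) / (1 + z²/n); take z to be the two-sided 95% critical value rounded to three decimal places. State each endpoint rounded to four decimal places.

(0.1298, 0.1580)

p̂ = 340/2372 = 0.14334; z = 1.960, so z² = 3.841600.
Denominator 1 + z²/n = 1 + 3.841600/2372 = 1.001620.
Center = (0.14334 + 0.000810)/1.001620 = 0.14392.
Radicand: p̂(1−p̂)/n + z²/(4n²) = 0.000051768 + 0.000000171 = 0.000051939.
Half-width = z·√(radicand)/denom = 1.960·0.007207/1.001620 = 0.01410.
Interval: 0.14392 ± 0.01410 → (0.1298, 0.1580).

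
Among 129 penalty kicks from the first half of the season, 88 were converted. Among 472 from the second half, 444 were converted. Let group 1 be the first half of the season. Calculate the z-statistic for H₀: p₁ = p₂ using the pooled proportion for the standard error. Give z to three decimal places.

Sample proportions: p̂₁ = 88/129 = 0.68217 and p̂₂ = 444/472 = 0.94068.
Pooled p̂ = (88+444)/(129+472) = 532/601 = 0.88519.
Pooled SE = √[0.1016276·0.00987058] ≈ 0.031672.
z = -0.25851/0.031672 = -8.162.

z = -8.162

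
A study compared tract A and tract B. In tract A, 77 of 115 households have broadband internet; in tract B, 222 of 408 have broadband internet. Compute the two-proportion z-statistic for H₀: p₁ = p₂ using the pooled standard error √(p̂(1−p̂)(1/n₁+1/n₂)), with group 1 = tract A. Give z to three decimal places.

p̂₁ = 77/115 = 0.66957, p̂₂ = 222/408 = 0.54412.
Pooling: p̂ = 299/523 = 0.57170.
SE = √[p̂(1−p̂)(1/n₁+1/n₂)] = √[0.57170·0.42830·(1/115+1/408)] ≈ 0.052243.
z = 0.12545/0.052243 = 2.401.

z = 2.401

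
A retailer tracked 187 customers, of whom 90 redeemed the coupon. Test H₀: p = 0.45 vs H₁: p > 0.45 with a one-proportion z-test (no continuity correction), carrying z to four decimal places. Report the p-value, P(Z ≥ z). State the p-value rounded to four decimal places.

Sample proportion p̂ = 90/187 = 0.48128.
SE₀ = √(0.45·0.55/187) = 0.036380.
z = (p̂ − p₀)/SE = (90/187 − 0.45)/0.036380 ≈ 0.8599.
p-value = P(Z ≥ z) with z = 0.8599 → 0.1949.

p-value = 0.1949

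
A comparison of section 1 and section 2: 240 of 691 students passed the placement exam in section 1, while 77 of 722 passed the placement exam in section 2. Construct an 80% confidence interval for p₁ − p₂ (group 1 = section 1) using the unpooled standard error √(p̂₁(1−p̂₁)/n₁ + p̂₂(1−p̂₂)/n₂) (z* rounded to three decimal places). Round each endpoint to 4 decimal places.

(0.2132, 0.2682)

p̂₁ = 240/691 = 0.34732, p̂₂ = 77/722 = 0.10665; p̂₁ − p̂₂ = 0.24067.
Unpooled SE = √(p̂₁(1−p̂₁)/n₁ + p̂₂(1−p̂₂)/n₂) = √(0.000328060 + 0.000131959) = 0.021448.
z* = 1.282 at the 80% level. Margin of error = 0.02750.
So the interval runs from 0.2132 to 0.2682.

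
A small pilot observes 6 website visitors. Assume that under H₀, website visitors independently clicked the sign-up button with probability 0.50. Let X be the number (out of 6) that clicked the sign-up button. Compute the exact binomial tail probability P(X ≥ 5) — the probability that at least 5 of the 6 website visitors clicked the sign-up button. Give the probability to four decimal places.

X is binomial with n = 6 and p = 0.50.
P(X ≥ 5) = C(6,5)·0.50^5·0.50^1 + C(6,6)·0.50^6·0.50^0.
= 0.093750 + 0.015625 = 0.1094.

P = 0.1094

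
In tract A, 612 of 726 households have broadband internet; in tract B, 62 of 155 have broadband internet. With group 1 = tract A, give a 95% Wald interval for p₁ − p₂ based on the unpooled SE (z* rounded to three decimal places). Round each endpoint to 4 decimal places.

(0.3614, 0.5245)

p̂₁ = 0.84298, p̂₂ = 0.40000, so the observed difference is 0.44298.
Unpooled SE = √(p̂₁(1−p̂₁)/n₁ + p̂₂(1−p̂₂)/n₂) = √(0.000182325 + 0.001548387) = 0.041602.
For 95% confidence, z* = 1.960. Margin = 1.960·0.041602 = 0.08154.
CI: 0.44298 ± 0.08154 = (0.3614, 0.5245).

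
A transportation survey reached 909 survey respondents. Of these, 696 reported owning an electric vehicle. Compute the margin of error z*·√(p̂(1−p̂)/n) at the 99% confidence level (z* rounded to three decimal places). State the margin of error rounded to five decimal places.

ME = 0.03619

p̂ = 696/909 = 0.76568.
SE = √(p̂(1−p̂)/n) = √(0.179416/909) = 0.014049.
z* = 2.576 at the 99% level.
So ME = 0.03619.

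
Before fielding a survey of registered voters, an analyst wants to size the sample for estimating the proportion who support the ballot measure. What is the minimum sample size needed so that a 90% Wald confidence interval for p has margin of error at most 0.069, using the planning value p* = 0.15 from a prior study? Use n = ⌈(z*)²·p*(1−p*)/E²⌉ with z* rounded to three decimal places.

The 90% critical value is z* = 1.645.
p*(1−p*) = 0.1275.
Required n before rounding: 2.706025 × 0.1275 / 0.069² = 72.468.
Rounding up, n = 73.

n = 73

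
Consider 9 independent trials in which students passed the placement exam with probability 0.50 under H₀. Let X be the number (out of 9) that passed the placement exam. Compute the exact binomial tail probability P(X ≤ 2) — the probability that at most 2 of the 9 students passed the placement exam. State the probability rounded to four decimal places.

P = 0.0898

X ~ Binomial(n=9, p=0.50).
P(X ≤ 2) = C(9,0)·0.50^0·0.50^9 + C(9,1)·0.50^1·0.50^8 + C(9,2)·0.50^2·0.50^7.
= 0.001953 + 0.017578 + 0.070312 = 0.0898.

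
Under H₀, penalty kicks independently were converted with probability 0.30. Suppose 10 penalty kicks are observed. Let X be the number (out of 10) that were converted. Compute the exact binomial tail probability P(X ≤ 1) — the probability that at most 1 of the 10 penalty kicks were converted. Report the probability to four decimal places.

X ~ Binomial(n=10, p=0.30).
P(X ≤ 1) = C(10,0)·0.30^0·0.70^10 + C(10,1)·0.30^1·0.70^9.
= 0.028248 + 0.121061 = 0.1493.

P = 0.1493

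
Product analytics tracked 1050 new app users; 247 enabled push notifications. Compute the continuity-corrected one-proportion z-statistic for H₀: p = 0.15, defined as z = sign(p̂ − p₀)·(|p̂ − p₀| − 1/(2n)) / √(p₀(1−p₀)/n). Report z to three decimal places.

The sample proportion is 247/1050 = 0.23524. p̂ − p₀ = 0.085238.
1/(2n) = 0.000476.
Corrected numerator: |0.085238| − 0.000476 = 0.084762.
SE₀ = √(0.15·0.85/1050) = 0.011019.
z = (+)0.084762/0.011019 = 7.692.

z = 7.692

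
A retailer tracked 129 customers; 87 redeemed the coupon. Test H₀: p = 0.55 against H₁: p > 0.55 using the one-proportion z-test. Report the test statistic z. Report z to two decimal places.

The sample proportion is 87/129 = 0.67442.
Null standard error: √(0.55·0.45/129) = √0.001918605 = 0.043802.
z = (0.67442 − 0.55)/0.043802 = 0.12442/0.043802 = 2.84.

z = 2.84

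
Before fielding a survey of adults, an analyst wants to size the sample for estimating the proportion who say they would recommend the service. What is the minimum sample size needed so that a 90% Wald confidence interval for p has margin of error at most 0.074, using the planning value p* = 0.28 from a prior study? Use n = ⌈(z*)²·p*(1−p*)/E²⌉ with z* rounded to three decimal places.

The 90% critical value is z* = 1.645.
p*(1−p*) = 0.2016.
(z*)²·p*(1−p*)/E² = 2.706025·0.2016/0.005476 = 99.623.
Rounding up, n = 100.

n = 100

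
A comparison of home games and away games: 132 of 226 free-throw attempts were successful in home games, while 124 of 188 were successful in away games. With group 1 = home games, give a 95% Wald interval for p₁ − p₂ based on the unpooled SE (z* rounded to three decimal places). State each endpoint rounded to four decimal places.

(-0.1689, 0.0179)

p̂₁ = 0.58407, p̂₂ = 0.65957, so the observed difference is -0.07550.
SE = √(0.001074921 + 0.001194340) = √0.002269261 = 0.047637.
z* = 1.960 at the 95% level. Margin of error = 0.09337.
Interval: -0.07550 ± 0.09337 → (-0.1689, 0.0179).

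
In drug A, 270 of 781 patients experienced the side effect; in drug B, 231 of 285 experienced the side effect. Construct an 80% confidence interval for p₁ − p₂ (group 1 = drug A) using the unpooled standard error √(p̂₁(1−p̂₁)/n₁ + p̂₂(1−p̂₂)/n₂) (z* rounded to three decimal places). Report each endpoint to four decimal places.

p̂₁ = 0.34571, p̂₂ = 0.81053, so the observed difference is -0.46482.
SE = √(0.000289622 + 0.000538854) = √0.000828476 = 0.028783.
For 80% confidence, z* = 1.282. Margin = 1.282·0.028783 = 0.03690.
So the interval runs from -0.5017 to -0.4279.

(-0.5017, -0.4279)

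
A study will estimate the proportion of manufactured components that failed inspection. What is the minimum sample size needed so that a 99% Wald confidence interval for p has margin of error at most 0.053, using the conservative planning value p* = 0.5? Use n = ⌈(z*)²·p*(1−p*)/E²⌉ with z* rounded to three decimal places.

z* = 2.576 at the 99% level.
p*(1−p*) = 0.50·0.50 = 0.2500.
Required n before rounding: 6.635776 × 0.2500 / 0.053² = 590.582.
Rounding up, n = 591.

n = 591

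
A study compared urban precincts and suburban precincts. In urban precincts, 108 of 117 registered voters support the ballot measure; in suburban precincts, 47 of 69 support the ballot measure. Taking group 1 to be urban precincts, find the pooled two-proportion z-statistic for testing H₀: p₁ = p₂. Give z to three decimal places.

z = 4.277

Sample proportions: p̂₁ = 108/117 = 0.92308 and p̂₂ = 47/69 = 0.68116.
Pooling: p̂ = 155/186 = 0.83333.
SE = √[p̂(1−p̂)(1/n₁+1/n₂)] = √[0.83333·0.16667·(1/117+1/69)] ≈ 0.056568.
z = 0.24192/0.056568 = 4.277.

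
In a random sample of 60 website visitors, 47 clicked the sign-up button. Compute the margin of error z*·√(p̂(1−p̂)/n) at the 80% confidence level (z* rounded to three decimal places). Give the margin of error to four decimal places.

With x = 47 successes in n = 60, p̂ = 0.78333.
SE(p̂) = √(0.78333·0.21667/60) = 0.053186.
z* = 1.282 at the 80% level.
ME = 1.282·0.053186 = 0.0682.

ME = 0.0682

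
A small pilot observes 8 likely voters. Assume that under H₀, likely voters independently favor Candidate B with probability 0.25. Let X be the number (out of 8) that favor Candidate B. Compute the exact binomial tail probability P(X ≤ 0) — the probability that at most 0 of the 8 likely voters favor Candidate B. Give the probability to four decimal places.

X ~ Binomial(n=8, p=0.25).
P(X ≤ 0) = C(8,0)·0.25^0·0.75^8.
= 0.100113 = 0.1001.

P = 0.1001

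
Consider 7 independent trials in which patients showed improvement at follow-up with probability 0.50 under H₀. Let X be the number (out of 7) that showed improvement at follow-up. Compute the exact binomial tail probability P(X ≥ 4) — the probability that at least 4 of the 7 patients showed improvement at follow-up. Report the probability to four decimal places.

P = 0.5000

X ~ Binomial(n=7, p=0.50).
P(X ≥ 4) = C(7,4)·0.50^4·0.50^3 + C(7,5)·0.50^5·0.50^2 + C(7,6)·0.50^6·0.50^1 + C(7,7)·0.50^7·0.50^0.
= 0.273438 + 0.164062 + 0.054688 + 0.007812 = 0.5000.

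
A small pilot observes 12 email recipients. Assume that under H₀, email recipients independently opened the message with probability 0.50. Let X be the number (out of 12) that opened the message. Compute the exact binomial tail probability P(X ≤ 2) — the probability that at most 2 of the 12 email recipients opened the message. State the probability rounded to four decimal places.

P = 0.0193

X ~ Binomial(n=12, p=0.50).
P(X ≤ 2) = C(12,0)·0.50^0·0.50^12 + C(12,1)·0.50^1·0.50^11 + C(12,2)·0.50^2·0.50^10.
= 0.000244 + 0.002930 + 0.016113 = 0.0193.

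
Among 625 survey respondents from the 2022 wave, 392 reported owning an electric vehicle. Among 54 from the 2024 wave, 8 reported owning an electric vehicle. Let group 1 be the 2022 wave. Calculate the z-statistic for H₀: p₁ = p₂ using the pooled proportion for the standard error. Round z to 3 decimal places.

Sample proportions: p̂₁ = 392/625 = 0.62720 and p̂₂ = 8/54 = 0.14815.
Pooled p̂ = (392+8)/(625+54) = 400/679 = 0.58910.
SE = √[p̂(1−p̂)(1/n₁+1/n₂)] = √[0.58910·0.41090·(1/625+1/54)] ≈ 0.069785.
z = 0.47905/0.069785 = 6.865.

z = 6.865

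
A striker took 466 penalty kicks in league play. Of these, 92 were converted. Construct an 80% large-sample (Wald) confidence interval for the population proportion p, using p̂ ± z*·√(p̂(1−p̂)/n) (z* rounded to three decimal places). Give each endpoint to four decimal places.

(0.1738, 0.2211)

Sample proportion p̂ = 92/466 = 0.19742.
Standard error of p̂: √(0.158448/466) = √0.000340018 = 0.018440.
z* = 1.282 at the 80% level.
Margin of error: 1.282 × 0.018440 = 0.02364.
Interval: 0.19742 ± 0.02364 → (0.1738, 0.2211).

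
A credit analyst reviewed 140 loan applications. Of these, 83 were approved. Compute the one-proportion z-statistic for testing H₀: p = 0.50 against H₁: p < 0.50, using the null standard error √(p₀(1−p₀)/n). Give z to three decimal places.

The sample proportion is 83/140 = 0.59286.
Null standard error: √(0.50·0.50/140) = √0.001785714 = 0.042258.
z = (p̂ − p₀)/SE = (0.59286 − 0.50)/0.042258 = 2.197.

z = 2.197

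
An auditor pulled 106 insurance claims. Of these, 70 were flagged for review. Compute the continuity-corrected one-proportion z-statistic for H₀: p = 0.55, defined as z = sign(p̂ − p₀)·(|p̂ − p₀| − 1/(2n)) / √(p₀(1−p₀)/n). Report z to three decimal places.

p̂ = 70/106 = 0.66038. p̂ − p₀ = 0.110377.
1/(2n) = 0.004717.
Corrected numerator: |0.110377| − 0.004717 = 0.105660.
Null standard error: √(0.55·0.45/106) = √0.002334906 = 0.048321.
z = +0.105660/0.048321 = 2.187.

z = 2.187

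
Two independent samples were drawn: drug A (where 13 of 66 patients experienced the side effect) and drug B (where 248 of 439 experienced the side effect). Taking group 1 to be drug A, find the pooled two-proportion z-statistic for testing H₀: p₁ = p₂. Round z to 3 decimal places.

p̂₁ = 13/66 = 0.19697, p̂₂ = 248/439 = 0.56492.
Pooling: p̂ = 261/505 = 0.51683.
Pooled SE = √[0.2497167·0.01742942] ≈ 0.065973.
z = (p̂₁ − p̂₂)/SE = (0.19697 − 0.56492)/0.065973 = -0.36795/0.065973 = -5.577.

z = -5.577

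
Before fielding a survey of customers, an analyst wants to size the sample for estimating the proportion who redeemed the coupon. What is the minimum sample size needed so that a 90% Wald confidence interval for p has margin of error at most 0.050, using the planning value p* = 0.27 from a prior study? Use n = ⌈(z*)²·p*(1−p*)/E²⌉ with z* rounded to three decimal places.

For 90% confidence, z* = 1.645.
p*(1−p*) = 0.1971.
(z*)²·p*(1−p*)/E² = 2.706025·0.1971/0.002500 = 213.343.
⌈213.343⌉ = 214.

n = 214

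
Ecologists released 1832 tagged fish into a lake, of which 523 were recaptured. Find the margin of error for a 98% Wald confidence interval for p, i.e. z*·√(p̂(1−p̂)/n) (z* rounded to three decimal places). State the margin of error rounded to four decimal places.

ME = 0.0245

The sample proportion is 523/1832 = 0.28548.
SE = √(p̂(1−p̂)/n) = √(0.203981/1832) = 0.010552.
z* = 2.326 at the 98% level.
So ME = 0.0245.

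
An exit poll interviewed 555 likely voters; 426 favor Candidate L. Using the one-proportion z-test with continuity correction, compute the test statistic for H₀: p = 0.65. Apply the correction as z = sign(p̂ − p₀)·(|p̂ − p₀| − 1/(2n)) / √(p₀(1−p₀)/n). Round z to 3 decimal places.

z = 5.762

The sample proportion is 426/555 = 0.76757. p̂ − p₀ = 0.117568.
1/(2n) = 0.000901.
Corrected numerator: |0.117568| − 0.000901 = 0.116667.
Null standard error: √(0.65·0.35/555) = √0.000409910 = 0.020246.
z = (+)0.116667/0.020246 = 5.762.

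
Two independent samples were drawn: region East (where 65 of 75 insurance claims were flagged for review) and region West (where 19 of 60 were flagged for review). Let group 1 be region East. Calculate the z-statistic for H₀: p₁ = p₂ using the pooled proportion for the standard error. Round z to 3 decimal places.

Sample proportions: p̂₁ = 65/75 = 0.86667 and p̂₂ = 19/60 = 0.31667.
Pooled p̂ = (65+19)/(75+60) = 84/135 = 0.62222.
SE = √[p̂(1−p̂)(1/n₁+1/n₂)] = √[0.62222·0.37778·(1/75+1/60)] ≈ 0.083975.
z = (p̂₁ − p̂₂)/SE = (0.86667 − 0.31667)/0.083975 = 0.55000/0.083975 = 6.550.

z = 6.550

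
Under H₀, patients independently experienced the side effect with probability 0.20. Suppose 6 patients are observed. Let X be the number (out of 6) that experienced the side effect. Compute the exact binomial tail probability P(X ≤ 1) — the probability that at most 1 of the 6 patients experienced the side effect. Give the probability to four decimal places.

X ~ Binomial(n=6, p=0.20).
P(X ≤ 1) = C(6,0)·0.20^0·0.80^6 + C(6,1)·0.20^1·0.80^5.
= 0.262144 + 0.393216 = 0.6554.

P = 0.6554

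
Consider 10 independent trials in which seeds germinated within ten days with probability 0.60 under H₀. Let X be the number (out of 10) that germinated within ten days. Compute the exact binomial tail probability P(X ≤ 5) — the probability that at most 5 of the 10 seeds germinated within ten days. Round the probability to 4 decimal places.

P = 0.3669

X ~ Binomial(n=10, p=0.60).
P(X ≤ 5) = Σ_{j=0}^{5} C(10,j)·0.60^j·0.40^{10−j}.
= 0.000105 + 0.001573 + 0.010617 + 0.042467 + 0.111477 + 0.200658 = 0.3669.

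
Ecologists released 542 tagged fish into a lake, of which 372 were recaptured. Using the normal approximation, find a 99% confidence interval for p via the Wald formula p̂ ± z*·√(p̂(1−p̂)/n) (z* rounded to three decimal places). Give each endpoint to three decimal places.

With x = 372 successes in n = 542, p̂ = 0.68635.
Standard error of p̂: √(0.215275/542) = √0.000397186 = 0.019930.
The 99% critical value is z* = 2.576.
Margin of error: 2.576 × 0.019930 = 0.05134.
CI: 0.68635 ± 0.05134 = (0.635, 0.738).

(0.635, 0.738)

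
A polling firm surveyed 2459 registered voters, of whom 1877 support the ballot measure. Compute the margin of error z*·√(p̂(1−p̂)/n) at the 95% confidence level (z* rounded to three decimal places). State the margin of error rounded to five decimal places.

ME = 0.01680

p̂ = 1877/2459 = 0.76332.
Standard error of p̂: √(0.180663/2459) = √0.000073470 = 0.008571.
The 95% critical value is z* = 1.960.
ME = 1.960·0.008571 = 0.01680.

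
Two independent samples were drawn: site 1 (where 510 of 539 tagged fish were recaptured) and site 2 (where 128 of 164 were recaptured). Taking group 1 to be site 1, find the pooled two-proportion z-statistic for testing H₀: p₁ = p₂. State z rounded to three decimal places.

p̂₁ = 510/539 = 0.94620, p̂₂ = 128/164 = 0.78049.
Pooling: p̂ = 638/703 = 0.90754.
SE = √[p̂(1−p̂)(1/n₁+1/n₂)] = √[0.90754·0.09246·(1/539+1/164)] ≈ 0.025833.
z = 0.16571/0.025833 = 6.415.

z = 6.415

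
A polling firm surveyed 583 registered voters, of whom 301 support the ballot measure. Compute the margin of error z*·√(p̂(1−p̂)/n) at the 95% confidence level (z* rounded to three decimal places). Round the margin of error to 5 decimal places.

Sample proportion p̂ = 301/583 = 0.51630.
SE = √(p̂(1−p̂)/n) = √(0.249734/583) = 0.020697.
The 95% critical value is z* = 1.960.
Margin of error = z*·SE = 1.960 × 0.020697 = 0.04057.

ME = 0.04057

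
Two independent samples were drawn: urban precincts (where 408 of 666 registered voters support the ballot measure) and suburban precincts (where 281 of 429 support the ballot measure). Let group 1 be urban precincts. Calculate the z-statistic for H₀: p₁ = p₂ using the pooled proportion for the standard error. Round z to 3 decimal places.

z = -1.418

p̂₁ = 408/666 = 0.61261, p̂₂ = 281/429 = 0.65501.
Pooled p̂ = (408+281)/(666+429) = 689/1095 = 0.62922.
SE = √[p̂(1−p̂)(1/n₁+1/n₂)] = √[0.62922·0.37078·(1/666+1/429)] ≈ 0.029902.
z = (p̂₁ − p̂₂)/SE = (0.61261 − 0.65501)/0.029902 = -0.04240/0.029902 = -1.418.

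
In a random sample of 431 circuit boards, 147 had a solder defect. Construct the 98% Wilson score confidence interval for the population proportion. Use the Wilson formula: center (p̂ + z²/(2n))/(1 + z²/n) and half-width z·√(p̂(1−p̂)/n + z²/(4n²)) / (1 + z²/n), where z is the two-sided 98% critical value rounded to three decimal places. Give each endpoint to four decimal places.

(0.2902, 0.3959)

Here p̂ = 147/431 = 0.34107 and z = 2.326 (z² = 5.410276).
Denominator 1 + z²/n = 1 + 5.410276/431 = 1.012553.
Center = (0.34107 + 0.006276)/1.012553 = 0.34304.
Radicand: p̂(1−p̂)/n + z²/(4n²) = 0.000521439 + 0.000007281 = 0.000528720.
Half-width = z·√(radicand)/denom = 2.326·0.022994/1.012553 = 0.05282.
CI: 0.34304 ± 0.05282 = (0.2902, 0.3959).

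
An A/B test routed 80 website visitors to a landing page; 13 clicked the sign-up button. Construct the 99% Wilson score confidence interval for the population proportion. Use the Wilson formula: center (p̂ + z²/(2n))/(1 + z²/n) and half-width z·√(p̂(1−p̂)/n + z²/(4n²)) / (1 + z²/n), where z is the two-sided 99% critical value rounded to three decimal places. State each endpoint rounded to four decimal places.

(0.0830, 0.2937)

Here p̂ = 13/80 = 0.16250 and z = 2.576 (z² = 6.635776).
1 + z²/n = 1.082947.
Adjusted center: (0.16250 + z²/(2n))/1.082947 = 0.18835.
Radicand: p̂(1−p̂)/n + z²/(4n²) = 0.001701172 + 0.000259210 = 0.001960382.
Half-width = 2.576·√0.001960382/1.082947 = 0.10532.
Interval: 0.18835 ± 0.10532 → (0.0830, 0.2937).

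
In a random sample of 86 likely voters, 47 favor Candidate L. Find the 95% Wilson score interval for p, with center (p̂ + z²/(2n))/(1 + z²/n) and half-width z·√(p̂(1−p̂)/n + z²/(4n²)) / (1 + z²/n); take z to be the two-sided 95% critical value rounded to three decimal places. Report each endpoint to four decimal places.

(0.4416, 0.6475)

p̂ = 47/86 = 0.54651; z = 1.960, so z² = 3.841600.
Denominator 1 + z²/n = 1 + 3.841600/86 = 1.044670.
Center = (0.54651 + 0.022335)/1.044670 = 0.54452.
Radicand: p̂(1−p̂)/n + z²/(4n²) = 0.002881822 + 0.000129854 = 0.003011676.
Half-width = 1.960·√0.003011676/1.044670 = 0.10296.
Interval: 0.54452 ± 0.10296 → (0.4416, 0.6475).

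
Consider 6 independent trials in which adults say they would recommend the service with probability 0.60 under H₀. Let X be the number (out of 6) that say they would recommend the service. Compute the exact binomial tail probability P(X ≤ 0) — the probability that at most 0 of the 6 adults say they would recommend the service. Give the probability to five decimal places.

X is binomial with n = 6 and p = 0.60.
P(X ≤ 0) = C(6,0)·0.60^0·0.40^6.
= 0.004096 = 0.00410.

P = 0.00410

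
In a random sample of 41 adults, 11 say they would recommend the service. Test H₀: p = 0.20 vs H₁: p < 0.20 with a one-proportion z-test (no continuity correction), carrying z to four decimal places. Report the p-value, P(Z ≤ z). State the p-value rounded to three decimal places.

p-value = 0.863

p̂ = 11/41 = 0.26829.
SE₀ = √(0.20·0.80/41) = 0.062470.
Test statistic (full precision, shown to 4 dp): z = (11/41 − 0.20)/SE₀ ≈ 1.0932.
From the standard normal, P(Z ≤ z) = 0.863.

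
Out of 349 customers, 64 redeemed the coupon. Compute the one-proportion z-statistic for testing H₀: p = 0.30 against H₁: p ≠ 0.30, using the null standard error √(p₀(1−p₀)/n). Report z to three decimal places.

z = -4.754

With x = 64 successes in n = 349, p̂ = 0.18338.
Null standard error: √(0.30·0.70/349) = √0.000601719 = 0.024530.
z = (0.18338 − 0.30)/0.024530 = -0.11662/0.024530 = -4.754.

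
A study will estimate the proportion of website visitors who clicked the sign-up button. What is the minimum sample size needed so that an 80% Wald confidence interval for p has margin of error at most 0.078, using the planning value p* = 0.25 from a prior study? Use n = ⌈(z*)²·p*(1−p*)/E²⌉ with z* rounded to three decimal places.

The 80% critical value is z* = 1.282.
p*(1−p*) = 0.25·0.75 = 0.1875.
Required n before rounding: 1.643524 × 0.1875 / 0.078² = 50.651.
Rounding up, n = 51.

n = 51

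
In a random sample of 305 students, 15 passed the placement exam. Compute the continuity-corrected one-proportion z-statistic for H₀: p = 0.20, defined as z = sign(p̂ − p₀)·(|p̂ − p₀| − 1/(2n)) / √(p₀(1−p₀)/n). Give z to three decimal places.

The sample proportion is 15/305 = 0.04918. p̂ − p₀ = -0.150820.
Continuity correction 1/(2n) = 1/610 = 0.001639.
Corrected numerator: |-0.150820| − 0.001639 = 0.149181.
Under H₀, SE = √(p₀(1−p₀)/n) = √(0.20·0.80/305) = √0.000524590 = 0.022904.
z = (−)0.149181/0.022904 = -6.513.

z = -6.513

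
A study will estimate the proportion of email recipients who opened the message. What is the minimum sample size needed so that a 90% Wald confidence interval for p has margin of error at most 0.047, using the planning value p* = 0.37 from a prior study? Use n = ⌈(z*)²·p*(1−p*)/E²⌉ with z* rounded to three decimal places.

n = 286

For 90% confidence, z* = 1.645.
p*(1−p*) = 0.37·0.63 = 0.2331.
Required n before rounding: 2.706025 × 0.2331 / 0.047² = 285.548.
⌈285.548⌉ = 286.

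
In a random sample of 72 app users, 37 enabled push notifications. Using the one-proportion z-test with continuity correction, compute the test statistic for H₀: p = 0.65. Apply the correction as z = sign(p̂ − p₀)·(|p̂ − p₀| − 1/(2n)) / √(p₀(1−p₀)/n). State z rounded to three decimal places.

With x = 37 successes in n = 72, p̂ = 0.51389. p̂ − p₀ = -0.136111.
Continuity correction 1/(2n) = 1/144 = 0.006944.
Corrected numerator: |-0.136111| − 0.006944 = 0.129167.
Under H₀, SE = √(p₀(1−p₀)/n) = √(0.65·0.35/72) = √0.003159722 = 0.056211.
z = −0.129167/0.056211 = -2.298.

z = -2.298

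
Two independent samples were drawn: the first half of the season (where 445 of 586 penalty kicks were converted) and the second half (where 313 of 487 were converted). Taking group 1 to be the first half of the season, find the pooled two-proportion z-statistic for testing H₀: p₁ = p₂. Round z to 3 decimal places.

p̂₁ = 445/586 = 0.75939, p̂₂ = 313/487 = 0.64271.
Pooling: p̂ = 758/1073 = 0.70643.
SE = √[p̂(1−p̂)(1/n₁+1/n₂)] = √[0.70643·0.29357·(1/586+1/487)] ≈ 0.027924.
z = (p̂₁ − p̂₂)/SE = (0.75939 − 0.64271)/0.027924 = 0.11668/0.027924 = 4.178.

z = 4.178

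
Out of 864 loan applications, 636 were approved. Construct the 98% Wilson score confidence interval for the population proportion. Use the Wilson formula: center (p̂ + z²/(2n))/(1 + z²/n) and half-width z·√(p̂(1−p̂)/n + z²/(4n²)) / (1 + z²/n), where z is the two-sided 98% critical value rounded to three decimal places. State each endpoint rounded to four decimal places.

(0.6998, 0.7694)

p̂ = 636/864 = 0.73611; z = 2.326, so z² = 5.410276.
Denominator 1 + z²/n = 1 + 5.410276/864 = 1.006262.
Adjusted center: (0.73611 + z²/(2n))/1.006262 = 0.73464.
Radicand: p̂(1−p̂)/n + z²/(4n²) = 0.000224828 + 0.000001812 = 0.000226640.
Half-width = 2.326·√0.000226640/1.006262 = 0.03480.
CI: 0.73464 ± 0.03480 = (0.6998, 0.7694).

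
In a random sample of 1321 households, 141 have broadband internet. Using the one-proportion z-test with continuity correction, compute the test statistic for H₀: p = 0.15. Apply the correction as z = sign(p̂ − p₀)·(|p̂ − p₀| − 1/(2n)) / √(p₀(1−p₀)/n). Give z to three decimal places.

z = -4.365

With x = 141 successes in n = 1321, p̂ = 0.10674. p̂ − p₀ = -0.043263.
1/(2n) = 0.000379.
Corrected numerator: |-0.043263| − 0.000379 = 0.042884.
SE₀ = √(0.15·0.85/1321) = 0.009824.
z = (−)0.042884/0.009824 = -4.365.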